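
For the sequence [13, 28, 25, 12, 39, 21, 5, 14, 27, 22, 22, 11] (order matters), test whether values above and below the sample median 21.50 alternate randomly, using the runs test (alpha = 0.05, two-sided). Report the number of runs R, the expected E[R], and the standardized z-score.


Step 1: Compute median = 21.50; label A = above, B = below.
Labels in order: BAABABBBAAAB  (n_A = 6, n_B = 6)
Step 2: Count runs R = 7.
Step 3: Under H0 (random ordering), E[R] = 2*n_A*n_B/(n_A+n_B) + 1 = 2*6*6/12 + 1 = 7.0000.
        Var[R] = 2*n_A*n_B*(2*n_A*n_B - n_A - n_B) / ((n_A+n_B)^2 * (n_A+n_B-1)) = 4320/1584 = 2.7273.
        SD[R] = 1.6514.
Step 4: R = E[R], so z = 0 with no continuity correction.
Step 5: Two-sided p-value via normal approximation = 2*(1 - Phi(|z|)) = 1.000000.
Step 6: alpha = 0.05. fail to reject H0.

R = 7, z = 0.0000, p = 1.000000, fail to reject H0.


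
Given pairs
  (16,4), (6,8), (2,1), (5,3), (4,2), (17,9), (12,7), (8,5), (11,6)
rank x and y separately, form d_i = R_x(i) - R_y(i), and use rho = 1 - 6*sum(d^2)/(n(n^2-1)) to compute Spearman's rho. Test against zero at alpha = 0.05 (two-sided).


Step 1: Rank x and y separately (midranks; no ties here).
rank(x): 16->8, 6->4, 2->1, 5->3, 4->2, 17->9, 12->7, 8->5, 11->6
rank(y): 4->4, 8->8, 1->1, 3->3, 2->2, 9->9, 7->7, 5->5, 6->6
Step 2: d_i = R_x(i) - R_y(i); compute d_i^2.
  (8-4)^2=16, (4-8)^2=16, (1-1)^2=0, (3-3)^2=0, (2-2)^2=0, (9-9)^2=0, (7-7)^2=0, (5-5)^2=0, (6-6)^2=0
sum(d^2) = 32.
Step 3: rho = 1 - 6*32 / (9*(9^2 - 1)) = 1 - 192/720 = 0.733333.
Step 4: Under H0, t = rho * sqrt((n-2)/(1-rho^2)) = 2.8538 ~ t(7).
Step 5: Two-sided p-value from the t-distribution with 7 df = 0.024554.
Step 6: alpha = 0.05. reject H0.

rho = 0.7333, p = 0.024554, reject H0 at alpha = 0.05.


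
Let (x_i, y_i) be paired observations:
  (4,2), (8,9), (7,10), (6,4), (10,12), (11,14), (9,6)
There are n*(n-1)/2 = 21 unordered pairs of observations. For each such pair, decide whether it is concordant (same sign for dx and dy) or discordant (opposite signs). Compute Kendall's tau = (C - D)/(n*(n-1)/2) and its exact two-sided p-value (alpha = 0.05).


Step 1: Enumerate the 21 unordered pairs (i,j) with i<j and classify each by sign(x_j-x_i) * sign(y_j-y_i).
  (1,2):dx=+4,dy=+7->C; (1,3):dx=+3,dy=+8->C; (1,4):dx=+2,dy=+2->C; (1,5):dx=+6,dy=+10->C
  (1,6):dx=+7,dy=+12->C; (1,7):dx=+5,dy=+4->C; (2,3):dx=-1,dy=+1->D; (2,4):dx=-2,dy=-5->C
  (2,5):dx=+2,dy=+3->C; (2,6):dx=+3,dy=+5->C; (2,7):dx=+1,dy=-3->D; (3,4):dx=-1,dy=-6->C
  (3,5):dx=+3,dy=+2->C; (3,6):dx=+4,dy=+4->C; (3,7):dx=+2,dy=-4->D; (4,5):dx=+4,dy=+8->C
  (4,6):dx=+5,dy=+10->C; (4,7):dx=+3,dy=+2->C; (5,6):dx=+1,dy=+2->C; (5,7):dx=-1,dy=-6->C
  (6,7):dx=-2,dy=-8->C
Step 2: C = 18, D = 3, total pairs = 21.
Step 3: tau = (C - D)/(n(n-1)/2) = (18 - 3)/21 = 0.714286.
Step 4: Exact two-sided p-value (enumerate n! = 5040 permutations of y under H0): p = 0.030159.
Step 5: alpha = 0.05. reject H0.

tau_b = 0.7143 (C=18, D=3), p = 0.030159, reject H0.


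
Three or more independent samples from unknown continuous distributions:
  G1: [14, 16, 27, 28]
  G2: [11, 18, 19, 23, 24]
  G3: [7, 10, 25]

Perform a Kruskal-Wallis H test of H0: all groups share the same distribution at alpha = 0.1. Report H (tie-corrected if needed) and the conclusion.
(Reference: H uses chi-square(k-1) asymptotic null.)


Step 1: Combine all N = 12 observations and assign midranks.
sorted (value, group, rank): (7,G3,1), (10,G3,2), (11,G2,3), (14,G1,4), (16,G1,5), (18,G2,6), (19,G2,7), (23,G2,8), (24,G2,9), (25,G3,10), (27,G1,11), (28,G1,12)
Step 2: Sum ranks within each group.
R_1 = 32 (n_1 = 4)
R_2 = 33 (n_2 = 5)
R_3 = 13 (n_3 = 3)
Step 3: H = 12/(N(N+1)) * sum(R_i^2/n_i) - 3(N+1)
     = 12/(12*13) * (32^2/4 + 33^2/5 + 13^2/3) - 3*13
     = 0.076923 * 530.133 - 39
     = 1.779487.
Step 4: No ties, so H is used without correction.
Step 5: Under H0, H ~ chi^2(2); p-value = 0.410761.
Step 6: alpha = 0.1. fail to reject H0.

H = 1.7795, df = 2, p = 0.410761, fail to reject H0.


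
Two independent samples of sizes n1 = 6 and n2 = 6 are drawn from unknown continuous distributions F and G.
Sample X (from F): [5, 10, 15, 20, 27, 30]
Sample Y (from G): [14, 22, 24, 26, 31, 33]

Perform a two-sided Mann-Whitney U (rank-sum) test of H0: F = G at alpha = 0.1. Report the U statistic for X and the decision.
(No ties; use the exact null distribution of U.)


Step 1: Combine and sort all 12 observations; assign midranks.
sorted (value, group): (5,X), (10,X), (14,Y), (15,X), (20,X), (22,Y), (24,Y), (26,Y), (27,X), (30,X), (31,Y), (33,Y)
ranks: 5->1, 10->2, 14->3, 15->4, 20->5, 22->6, 24->7, 26->8, 27->9, 30->10, 31->11, 33->12
Step 2: Rank sum for X: R1 = 1 + 2 + 4 + 5 + 9 + 10 = 31.
Step 3: U_X = R1 - n1(n1+1)/2 = 31 - 6*7/2 = 31 - 21 = 10.
       U_Y = n1*n2 - U_X = 36 - 10 = 26.
Step 4: No ties, so the exact null distribution of U (based on enumerating the C(12,6) = 924 equally likely rank assignments) gives the two-sided p-value.
Step 5: p-value = 0.240260; compare to alpha = 0.1. fail to reject H0.

U_X = 10, p = 0.240260, fail to reject H0 at alpha = 0.1.


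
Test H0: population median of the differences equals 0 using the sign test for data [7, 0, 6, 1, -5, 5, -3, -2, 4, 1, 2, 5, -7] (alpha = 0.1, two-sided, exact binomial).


Step 1: Discard zero differences. Original n = 13; n_eff = number of nonzero differences = 12.
Nonzero differences (with sign): +7, +6, +1, -5, +5, -3, -2, +4, +1, +2, +5, -7
Step 2: Count signs: positive = 8, negative = 4.
Step 3: Under H0: P(positive) = 0.5, so the number of positives S ~ Bin(12, 0.5).
Step 4: Two-sided exact p-value = sum of Bin(12,0.5) probabilities at or below the observed probability = 0.387695.
Step 5: alpha = 0.1. fail to reject H0.

n_eff = 12, pos = 8, neg = 4, p = 0.387695, fail to reject H0.


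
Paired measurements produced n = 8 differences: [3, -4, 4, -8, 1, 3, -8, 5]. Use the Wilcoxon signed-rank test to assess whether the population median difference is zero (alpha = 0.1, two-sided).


Step 1: Drop any zero differences (none here) and take |d_i|.
|d| = [3, 4, 4, 8, 1, 3, 8, 5]
Step 2: Midrank |d_i| (ties get averaged ranks).
ranks: |3|->2.5, |4|->4.5, |4|->4.5, |8|->7.5, |1|->1, |3|->2.5, |8|->7.5, |5|->6
Step 3: Attach original signs; sum ranks with positive sign and with negative sign.
W+ = 2.5 + 4.5 + 1 + 2.5 + 6 = 16.5
W- = 4.5 + 7.5 + 7.5 = 19.5
(Check: W+ + W- = 36 should equal n(n+1)/2 = 36.)
Step 4: Test statistic W = min(W+, W-) = 16.5.
Step 5: Ties in |d|, so use the tie-corrected normal approximation.
        E[W] = n(n+1)/4 = 8*9/4 = 18.
        Tie groups: |d|=3 (t=2), |d|=4 (t=2), |d|=8 (t=2); sum(t^3 - t) = 18.
        Var[W] = n(n+1)(2n+1)/24 - sum(t^3-t)/48 = 1224/24 - 18/48 = 50.625.
        z = (W - E[W]) / sqrt(Var[W]) = (16.5 - 18) / 7.1151 = -0.2108.
        Two-sided p = 2*Phi(z) = 0.833029.
Step 6: alpha = 0.1. fail to reject H0.

W+ = 16.5, W- = 19.5, W = min = 16.5, p = 0.833029, fail to reject H0.


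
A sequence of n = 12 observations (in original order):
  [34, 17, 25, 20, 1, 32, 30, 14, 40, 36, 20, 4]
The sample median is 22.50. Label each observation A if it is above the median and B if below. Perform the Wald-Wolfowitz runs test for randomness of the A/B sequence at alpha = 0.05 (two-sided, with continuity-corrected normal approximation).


Step 1: Compute median = 22.50; label A = above, B = below.
Labels in order: ABABBAABAABB  (n_A = 6, n_B = 6)
Step 2: Count runs R = 8.
Step 3: Under H0 (random ordering), E[R] = 2*n_A*n_B/(n_A+n_B) + 1 = 2*6*6/12 + 1 = 7.0000.
        Var[R] = 2*n_A*n_B*(2*n_A*n_B - n_A - n_B) / ((n_A+n_B)^2 * (n_A+n_B-1)) = 4320/1584 = 2.7273.
        SD[R] = 1.6514.
Step 4: Continuity-corrected z = (R - 0.5 - E[R]) / SD[R] = (8 - 0.5 - 7.0000) / 1.6514 = 0.3028.
Step 5: Two-sided p-value via normal approximation = 2*(1 - Phi(|z|)) = 0.762069.
Step 6: alpha = 0.05. fail to reject H0.

R = 8, z = 0.3028, p = 0.762069, fail to reject H0.


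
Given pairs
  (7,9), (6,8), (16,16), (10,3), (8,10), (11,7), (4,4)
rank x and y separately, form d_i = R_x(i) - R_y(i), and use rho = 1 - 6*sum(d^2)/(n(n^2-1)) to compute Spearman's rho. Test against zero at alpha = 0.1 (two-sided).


Step 1: Rank x and y separately (midranks; no ties here).
rank(x): 7->3, 6->2, 16->7, 10->5, 8->4, 11->6, 4->1
rank(y): 9->5, 8->4, 16->7, 3->1, 10->6, 7->3, 4->2
Step 2: d_i = R_x(i) - R_y(i); compute d_i^2.
  (3-5)^2=4, (2-4)^2=4, (7-7)^2=0, (5-1)^2=16, (4-6)^2=4, (6-3)^2=9, (1-2)^2=1
sum(d^2) = 38.
Step 3: rho = 1 - 6*38 / (7*(7^2 - 1)) = 1 - 228/336 = 0.321429.
Step 4: Under H0, t = rho * sqrt((n-2)/(1-rho^2)) = 0.7590 ~ t(5).
Step 5: Two-sided p-value from the t-distribution with 5 df = 0.482072.
Step 6: alpha = 0.1. fail to reject H0.

rho = 0.3214, p = 0.482072, fail to reject H0 at alpha = 0.1.


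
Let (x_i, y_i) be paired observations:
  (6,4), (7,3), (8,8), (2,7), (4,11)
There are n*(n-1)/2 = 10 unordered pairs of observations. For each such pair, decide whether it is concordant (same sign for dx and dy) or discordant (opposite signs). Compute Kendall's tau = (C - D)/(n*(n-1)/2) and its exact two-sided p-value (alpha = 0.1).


Step 1: Enumerate the 10 unordered pairs (i,j) with i<j and classify each by sign(x_j-x_i) * sign(y_j-y_i).
  (1,2):dx=+1,dy=-1->D; (1,3):dx=+2,dy=+4->C; (1,4):dx=-4,dy=+3->D; (1,5):dx=-2,dy=+7->D
  (2,3):dx=+1,dy=+5->C; (2,4):dx=-5,dy=+4->D; (2,5):dx=-3,dy=+8->D; (3,4):dx=-6,dy=-1->C
  (3,5):dx=-4,dy=+3->D; (4,5):dx=+2,dy=+4->C
Step 2: C = 4, D = 6, total pairs = 10.
Step 3: tau = (C - D)/(n(n-1)/2) = (4 - 6)/10 = -0.200000.
Step 4: Exact two-sided p-value (enumerate n! = 120 permutations of y under H0): p = 0.816667.
Step 5: alpha = 0.1. fail to reject H0.

tau_b = -0.2000 (C=4, D=6), p = 0.816667, fail to reject H0.


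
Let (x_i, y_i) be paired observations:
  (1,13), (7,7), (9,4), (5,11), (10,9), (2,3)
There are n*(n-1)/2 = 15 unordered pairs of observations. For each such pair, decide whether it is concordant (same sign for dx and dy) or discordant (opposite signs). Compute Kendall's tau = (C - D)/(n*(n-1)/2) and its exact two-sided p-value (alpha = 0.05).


Step 1: Enumerate the 15 unordered pairs (i,j) with i<j and classify each by sign(x_j-x_i) * sign(y_j-y_i).
  (1,2):dx=+6,dy=-6->D; (1,3):dx=+8,dy=-9->D; (1,4):dx=+4,dy=-2->D; (1,5):dx=+9,dy=-4->D
  (1,6):dx=+1,dy=-10->D; (2,3):dx=+2,dy=-3->D; (2,4):dx=-2,dy=+4->D; (2,5):dx=+3,dy=+2->C
  (2,6):dx=-5,dy=-4->C; (3,4):dx=-4,dy=+7->D; (3,5):dx=+1,dy=+5->C; (3,6):dx=-7,dy=-1->C
  (4,5):dx=+5,dy=-2->D; (4,6):dx=-3,dy=-8->C; (5,6):dx=-8,dy=-6->C
Step 2: C = 6, D = 9, total pairs = 15.
Step 3: tau = (C - D)/(n(n-1)/2) = (6 - 9)/15 = -0.200000.
Step 4: Exact two-sided p-value (enumerate n! = 720 permutations of y under H0): p = 0.719444.
Step 5: alpha = 0.05. fail to reject H0.

tau_b = -0.2000 (C=6, D=9), p = 0.719444, fail to reject H0.


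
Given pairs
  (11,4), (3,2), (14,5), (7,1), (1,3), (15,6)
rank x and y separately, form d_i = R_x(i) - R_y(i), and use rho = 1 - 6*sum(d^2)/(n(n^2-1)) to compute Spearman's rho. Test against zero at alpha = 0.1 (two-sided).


Step 1: Rank x and y separately (midranks; no ties here).
rank(x): 11->4, 3->2, 14->5, 7->3, 1->1, 15->6
rank(y): 4->4, 2->2, 5->5, 1->1, 3->3, 6->6
Step 2: d_i = R_x(i) - R_y(i); compute d_i^2.
  (4-4)^2=0, (2-2)^2=0, (5-5)^2=0, (3-1)^2=4, (1-3)^2=4, (6-6)^2=0
sum(d^2) = 8.
Step 3: rho = 1 - 6*8 / (6*(6^2 - 1)) = 1 - 48/210 = 0.771429.
Step 4: Under H0, t = rho * sqrt((n-2)/(1-rho^2)) = 2.4247 ~ t(4).
Step 5: Two-sided p-value from the t-distribution with 4 df = 0.072397.
Step 6: alpha = 0.1. reject H0.

rho = 0.7714, p = 0.072397, reject H0 at alpha = 0.1.


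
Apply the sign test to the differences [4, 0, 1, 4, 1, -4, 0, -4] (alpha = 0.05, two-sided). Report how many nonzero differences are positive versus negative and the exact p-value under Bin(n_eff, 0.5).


Step 1: Discard zero differences. Original n = 8; n_eff = number of nonzero differences = 6.
Nonzero differences (with sign): +4, +1, +4, +1, -4, -4
Step 2: Count signs: positive = 4, negative = 2.
Step 3: Under H0: P(positive) = 0.5, so the number of positives S ~ Bin(6, 0.5).
Step 4: Two-sided exact p-value = sum of Bin(6,0.5) probabilities at or below the observed probability = 0.687500.
Step 5: alpha = 0.05. fail to reject H0.

n_eff = 6, pos = 4, neg = 2, p = 0.687500, fail to reject H0.


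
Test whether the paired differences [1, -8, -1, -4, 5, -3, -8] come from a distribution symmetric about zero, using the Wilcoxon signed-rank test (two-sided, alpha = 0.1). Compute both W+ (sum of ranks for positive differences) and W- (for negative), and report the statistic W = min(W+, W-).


Step 1: Drop any zero differences (none here) and take |d_i|.
|d| = [1, 8, 1, 4, 5, 3, 8]
Step 2: Midrank |d_i| (ties get averaged ranks).
ranks: |1|->1.5, |8|->6.5, |1|->1.5, |4|->4, |5|->5, |3|->3, |8|->6.5
Step 3: Attach original signs; sum ranks with positive sign and with negative sign.
W+ = 1.5 + 5 = 6.5
W- = 6.5 + 1.5 + 4 + 3 + 6.5 = 21.5
(Check: W+ + W- = 28 should equal n(n+1)/2 = 28.)
Step 4: Test statistic W = min(W+, W-) = 6.5.
Step 5: Ties in |d|, so use the tie-corrected normal approximation.
        E[W] = n(n+1)/4 = 7*8/4 = 14.
        Tie groups: |d|=1 (t=2), |d|=8 (t=2); sum(t^3 - t) = 12.
        Var[W] = n(n+1)(2n+1)/24 - sum(t^3-t)/48 = 840/24 - 12/48 = 34.75.
        z = (W - E[W]) / sqrt(Var[W]) = (6.5 - 14) / 5.8949 = -1.2723.
        Two-sided p = 2*Phi(z) = 0.203272.
Step 6: alpha = 0.1. fail to reject H0.

W+ = 6.5, W- = 21.5, W = min = 6.5, p = 0.203272, fail to reject H0.


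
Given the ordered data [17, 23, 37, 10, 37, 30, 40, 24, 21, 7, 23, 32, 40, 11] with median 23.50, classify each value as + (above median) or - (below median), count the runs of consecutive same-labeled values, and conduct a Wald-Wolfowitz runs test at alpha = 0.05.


Step 1: Compute median = 23.50; label A = above, B = below.
Labels in order: BBABAAAABBBAAB  (n_A = 7, n_B = 7)
Step 2: Count runs R = 7.
Step 3: Under H0 (random ordering), E[R] = 2*n_A*n_B/(n_A+n_B) + 1 = 2*7*7/14 + 1 = 8.0000.
        Var[R] = 2*n_A*n_B*(2*n_A*n_B - n_A - n_B) / ((n_A+n_B)^2 * (n_A+n_B-1)) = 8232/2548 = 3.2308.
        SD[R] = 1.7974.
Step 4: Continuity-corrected z = (R + 0.5 - E[R]) / SD[R] = (7 + 0.5 - 8.0000) / 1.7974 = -0.2782.
Step 5: Two-sided p-value via normal approximation = 2*(1 - Phi(|z|)) = 0.780879.
Step 6: alpha = 0.05. fail to reject H0.

R = 7, z = -0.2782, p = 0.780879, fail to reject H0.


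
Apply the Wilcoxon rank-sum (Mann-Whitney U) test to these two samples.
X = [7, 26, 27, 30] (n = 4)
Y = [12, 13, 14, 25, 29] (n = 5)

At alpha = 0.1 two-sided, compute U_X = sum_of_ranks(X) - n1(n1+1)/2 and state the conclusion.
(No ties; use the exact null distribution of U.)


Step 1: Combine and sort all 9 observations; assign midranks.
sorted (value, group): (7,X), (12,Y), (13,Y), (14,Y), (25,Y), (26,X), (27,X), (29,Y), (30,X)
ranks: 7->1, 12->2, 13->3, 14->4, 25->5, 26->6, 27->7, 29->8, 30->9
Step 2: Rank sum for X: R1 = 1 + 6 + 7 + 9 = 23.
Step 3: U_X = R1 - n1(n1+1)/2 = 23 - 4*5/2 = 23 - 10 = 13.
       U_Y = n1*n2 - U_X = 20 - 13 = 7.
Step 4: No ties, so the exact null distribution of U (based on enumerating the C(9,4) = 126 equally likely rank assignments) gives the two-sided p-value.
Step 5: p-value = 0.555556; compare to alpha = 0.1. fail to reject H0.

U_X = 13, p = 0.555556, fail to reject H0 at alpha = 0.1.


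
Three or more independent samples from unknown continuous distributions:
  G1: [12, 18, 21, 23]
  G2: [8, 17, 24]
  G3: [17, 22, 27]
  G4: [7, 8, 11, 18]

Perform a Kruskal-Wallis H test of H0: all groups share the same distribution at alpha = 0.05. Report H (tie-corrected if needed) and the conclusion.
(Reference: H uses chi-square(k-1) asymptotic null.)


Step 1: Combine all N = 14 observations and assign midranks.
sorted (value, group, rank): (7,G4,1), (8,G2,2.5), (8,G4,2.5), (11,G4,4), (12,G1,5), (17,G2,6.5), (17,G3,6.5), (18,G1,8.5), (18,G4,8.5), (21,G1,10), (22,G3,11), (23,G1,12), (24,G2,13), (27,G3,14)
Step 2: Sum ranks within each group.
R_1 = 35.5 (n_1 = 4)
R_2 = 22 (n_2 = 3)
R_3 = 31.5 (n_3 = 3)
R_4 = 16 (n_4 = 4)
Step 3: H = 12/(N(N+1)) * sum(R_i^2/n_i) - 3(N+1)
     = 12/(14*15) * (35.5^2/4 + 22^2/3 + 31.5^2/3 + 16^2/4) - 3*15
     = 0.057143 * 871.146 - 45
     = 4.779762.
Step 4: Ties present; correction factor C = 1 - 18/(14^3 - 14) = 0.993407. Corrected H = 4.779762 / 0.993407 = 4.811486.
Step 5: Under H0, H ~ chi^2(3); p-value = 0.186133.
Step 6: alpha = 0.05. fail to reject H0.

H = 4.8115, df = 3, p = 0.186133, fail to reject H0.


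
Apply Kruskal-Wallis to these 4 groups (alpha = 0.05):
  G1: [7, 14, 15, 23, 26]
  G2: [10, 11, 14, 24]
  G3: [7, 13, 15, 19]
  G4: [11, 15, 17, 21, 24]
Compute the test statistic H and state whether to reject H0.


Step 1: Combine all N = 18 observations and assign midranks.
sorted (value, group, rank): (7,G1,1.5), (7,G3,1.5), (10,G2,3), (11,G2,4.5), (11,G4,4.5), (13,G3,6), (14,G1,7.5), (14,G2,7.5), (15,G1,10), (15,G3,10), (15,G4,10), (17,G4,12), (19,G3,13), (21,G4,14), (23,G1,15), (24,G2,16.5), (24,G4,16.5), (26,G1,18)
Step 2: Sum ranks within each group.
R_1 = 52 (n_1 = 5)
R_2 = 31.5 (n_2 = 4)
R_3 = 30.5 (n_3 = 4)
R_4 = 57 (n_4 = 5)
Step 3: H = 12/(N(N+1)) * sum(R_i^2/n_i) - 3(N+1)
     = 12/(18*19) * (52^2/5 + 31.5^2/4 + 30.5^2/4 + 57^2/5) - 3*19
     = 0.035088 * 1671.22 - 57
     = 1.639474.
Step 4: Ties present; correction factor C = 1 - 48/(18^3 - 18) = 0.991744. Corrected H = 1.639474 / 0.991744 = 1.653122.
Step 5: Under H0, H ~ chi^2(3); p-value = 0.647406.
Step 6: alpha = 0.05. fail to reject H0.

H = 1.6531, df = 3, p = 0.647406, fail to reject H0.


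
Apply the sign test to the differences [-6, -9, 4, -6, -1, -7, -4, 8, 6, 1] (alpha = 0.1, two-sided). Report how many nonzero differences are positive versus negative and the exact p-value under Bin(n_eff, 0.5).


Step 1: Discard zero differences. Original n = 10; n_eff = number of nonzero differences = 10.
Nonzero differences (with sign): -6, -9, +4, -6, -1, -7, -4, +8, +6, +1
Step 2: Count signs: positive = 4, negative = 6.
Step 3: Under H0: P(positive) = 0.5, so the number of positives S ~ Bin(10, 0.5).
Step 4: Two-sided exact p-value = sum of Bin(10,0.5) probabilities at or below the observed probability = 0.753906.
Step 5: alpha = 0.1. fail to reject H0.

n_eff = 10, pos = 4, neg = 6, p = 0.753906, fail to reject H0.


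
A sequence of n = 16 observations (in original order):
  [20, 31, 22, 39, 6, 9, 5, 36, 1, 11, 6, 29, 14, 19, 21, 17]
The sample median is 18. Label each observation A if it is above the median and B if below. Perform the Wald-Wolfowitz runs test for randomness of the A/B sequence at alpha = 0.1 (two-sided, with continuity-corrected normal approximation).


Step 1: Compute median = 18; label A = above, B = below.
Labels in order: AAAABBBABBBABAAB  (n_A = 8, n_B = 8)
Step 2: Count runs R = 8.
Step 3: Under H0 (random ordering), E[R] = 2*n_A*n_B/(n_A+n_B) + 1 = 2*8*8/16 + 1 = 9.0000.
        Var[R] = 2*n_A*n_B*(2*n_A*n_B - n_A - n_B) / ((n_A+n_B)^2 * (n_A+n_B-1)) = 14336/3840 = 3.7333.
        SD[R] = 1.9322.
Step 4: Continuity-corrected z = (R + 0.5 - E[R]) / SD[R] = (8 + 0.5 - 9.0000) / 1.9322 = -0.2588.
Step 5: Two-sided p-value via normal approximation = 2*(1 - Phi(|z|)) = 0.795809.
Step 6: alpha = 0.1. fail to reject H0.

R = 8, z = -0.2588, p = 0.795809, fail to reject H0.


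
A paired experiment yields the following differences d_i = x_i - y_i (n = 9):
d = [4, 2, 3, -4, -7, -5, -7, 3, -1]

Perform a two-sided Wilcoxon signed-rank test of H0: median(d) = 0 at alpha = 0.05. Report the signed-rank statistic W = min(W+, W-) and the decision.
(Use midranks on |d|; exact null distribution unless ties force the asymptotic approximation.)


Step 1: Drop any zero differences (none here) and take |d_i|.
|d| = [4, 2, 3, 4, 7, 5, 7, 3, 1]
Step 2: Midrank |d_i| (ties get averaged ranks).
ranks: |4|->5.5, |2|->2, |3|->3.5, |4|->5.5, |7|->8.5, |5|->7, |7|->8.5, |3|->3.5, |1|->1
Step 3: Attach original signs; sum ranks with positive sign and with negative sign.
W+ = 5.5 + 2 + 3.5 + 3.5 = 14.5
W- = 5.5 + 8.5 + 7 + 8.5 + 1 = 30.5
(Check: W+ + W- = 45 should equal n(n+1)/2 = 45.)
Step 4: Test statistic W = min(W+, W-) = 14.5.
Step 5: Ties in |d|, so use the tie-corrected normal approximation.
        E[W] = n(n+1)/4 = 9*10/4 = 22.5.
        Tie groups: |d|=3 (t=2), |d|=4 (t=2), |d|=7 (t=2); sum(t^3 - t) = 18.
        Var[W] = n(n+1)(2n+1)/24 - sum(t^3-t)/48 = 1710/24 - 18/48 = 70.875.
        z = (W - E[W]) / sqrt(Var[W]) = (14.5 - 22.5) / 8.4187 = -0.9503.
        Two-sided p = 2*Phi(z) = 0.341979.
Step 6: alpha = 0.05. fail to reject H0.

W+ = 14.5, W- = 30.5, W = min = 14.5, p = 0.341979, fail to reject H0.


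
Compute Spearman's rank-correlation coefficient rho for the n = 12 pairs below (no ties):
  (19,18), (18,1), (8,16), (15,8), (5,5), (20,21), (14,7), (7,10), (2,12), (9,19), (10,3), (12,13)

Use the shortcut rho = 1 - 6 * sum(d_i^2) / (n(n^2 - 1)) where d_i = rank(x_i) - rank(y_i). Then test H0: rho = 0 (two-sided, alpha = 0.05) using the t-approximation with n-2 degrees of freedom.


Step 1: Rank x and y separately (midranks; no ties here).
rank(x): 19->11, 18->10, 8->4, 15->9, 5->2, 20->12, 14->8, 7->3, 2->1, 9->5, 10->6, 12->7
rank(y): 18->10, 1->1, 16->9, 8->5, 5->3, 21->12, 7->4, 10->6, 12->7, 19->11, 3->2, 13->8
Step 2: d_i = R_x(i) - R_y(i); compute d_i^2.
  (11-10)^2=1, (10-1)^2=81, (4-9)^2=25, (9-5)^2=16, (2-3)^2=1, (12-12)^2=0, (8-4)^2=16, (3-6)^2=9, (1-7)^2=36, (5-11)^2=36, (6-2)^2=16, (7-8)^2=1
sum(d^2) = 238.
Step 3: rho = 1 - 6*238 / (12*(12^2 - 1)) = 1 - 1428/1716 = 0.167832.
Step 4: Under H0, t = rho * sqrt((n-2)/(1-rho^2)) = 0.5384 ~ t(10).
Step 5: Two-sided p-value from the t-distribution with 10 df = 0.602099.
Step 6: alpha = 0.05. fail to reject H0.

rho = 0.1678, p = 0.602099, fail to reject H0 at alpha = 0.05.


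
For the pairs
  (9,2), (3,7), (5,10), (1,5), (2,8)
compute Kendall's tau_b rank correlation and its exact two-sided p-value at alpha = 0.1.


Step 1: Enumerate the 10 unordered pairs (i,j) with i<j and classify each by sign(x_j-x_i) * sign(y_j-y_i).
  (1,2):dx=-6,dy=+5->D; (1,3):dx=-4,dy=+8->D; (1,4):dx=-8,dy=+3->D; (1,5):dx=-7,dy=+6->D
  (2,3):dx=+2,dy=+3->C; (2,4):dx=-2,dy=-2->C; (2,5):dx=-1,dy=+1->D; (3,4):dx=-4,dy=-5->C
  (3,5):dx=-3,dy=-2->C; (4,5):dx=+1,dy=+3->C
Step 2: C = 5, D = 5, total pairs = 10.
Step 3: tau = (C - D)/(n(n-1)/2) = (5 - 5)/10 = 0.000000.
Step 4: Exact two-sided p-value (enumerate n! = 120 permutations of y under H0): p = 1.000000.
Step 5: alpha = 0.1. fail to reject H0.

tau_b = 0.0000 (C=5, D=5), p = 1.000000, fail to reject H0.


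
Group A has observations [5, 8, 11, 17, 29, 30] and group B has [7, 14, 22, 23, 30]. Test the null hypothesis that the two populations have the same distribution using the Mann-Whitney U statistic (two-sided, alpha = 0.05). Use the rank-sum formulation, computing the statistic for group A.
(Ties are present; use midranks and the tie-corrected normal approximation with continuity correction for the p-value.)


Step 1: Combine and sort all 11 observations; assign midranks.
sorted (value, group): (5,X), (7,Y), (8,X), (11,X), (14,Y), (17,X), (22,Y), (23,Y), (29,X), (30,X), (30,Y)
ranks: 5->1, 7->2, 8->3, 11->4, 14->5, 17->6, 22->7, 23->8, 29->9, 30->10.5, 30->10.5
Step 2: Rank sum for X: R1 = 1 + 3 + 4 + 6 + 9 + 10.5 = 33.5.
Step 3: U_X = R1 - n1(n1+1)/2 = 33.5 - 6*7/2 = 33.5 - 21 = 12.5.
       U_Y = n1*n2 - U_X = 30 - 12.5 = 17.5.
Step 4: Ties are present, so use the tie-corrected normal approximation (with continuity correction) for the p-value.
Step 5: p-value = 0.714379; compare to alpha = 0.05. fail to reject H0.

U_X = 12.5, p = 0.714379, fail to reject H0 at alpha = 0.05.


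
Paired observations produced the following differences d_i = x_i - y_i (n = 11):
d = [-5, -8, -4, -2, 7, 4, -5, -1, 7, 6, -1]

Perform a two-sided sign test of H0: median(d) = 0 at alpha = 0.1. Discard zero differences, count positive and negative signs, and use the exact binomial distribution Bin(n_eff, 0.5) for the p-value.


Step 1: Discard zero differences. Original n = 11; n_eff = number of nonzero differences = 11.
Nonzero differences (with sign): -5, -8, -4, -2, +7, +4, -5, -1, +7, +6, -1
Step 2: Count signs: positive = 4, negative = 7.
Step 3: Under H0: P(positive) = 0.5, so the number of positives S ~ Bin(11, 0.5).
Step 4: Two-sided exact p-value = sum of Bin(11,0.5) probabilities at or below the observed probability = 0.548828.
Step 5: alpha = 0.1. fail to reject H0.

n_eff = 11, pos = 4, neg = 7, p = 0.548828, fail to reject H0.


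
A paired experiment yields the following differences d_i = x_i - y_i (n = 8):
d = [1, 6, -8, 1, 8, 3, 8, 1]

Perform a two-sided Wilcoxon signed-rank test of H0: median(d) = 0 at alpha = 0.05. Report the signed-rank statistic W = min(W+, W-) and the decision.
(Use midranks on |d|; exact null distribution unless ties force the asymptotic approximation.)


Step 1: Drop any zero differences (none here) and take |d_i|.
|d| = [1, 6, 8, 1, 8, 3, 8, 1]
Step 2: Midrank |d_i| (ties get averaged ranks).
ranks: |1|->2, |6|->5, |8|->7, |1|->2, |8|->7, |3|->4, |8|->7, |1|->2
Step 3: Attach original signs; sum ranks with positive sign and with negative sign.
W+ = 2 + 5 + 2 + 7 + 4 + 7 + 2 = 29
W- = 7 = 7
(Check: W+ + W- = 36 should equal n(n+1)/2 = 36.)
Step 4: Test statistic W = min(W+, W-) = 7.
Step 5: Ties in |d|, so use the tie-corrected normal approximation.
        E[W] = n(n+1)/4 = 8*9/4 = 18.
        Tie groups: |d|=1 (t=3), |d|=8 (t=3); sum(t^3 - t) = 48.
        Var[W] = n(n+1)(2n+1)/24 - sum(t^3-t)/48 = 1224/24 - 48/48 = 50.
        z = (W - E[W]) / sqrt(Var[W]) = (7 - 18) / 7.0711 = -1.5556.
        Two-sided p = 2*Phi(z) = 0.119795.
Step 6: alpha = 0.05. fail to reject H0.

W+ = 29, W- = 7, W = min = 7, p = 0.119795, fail to reject H0.


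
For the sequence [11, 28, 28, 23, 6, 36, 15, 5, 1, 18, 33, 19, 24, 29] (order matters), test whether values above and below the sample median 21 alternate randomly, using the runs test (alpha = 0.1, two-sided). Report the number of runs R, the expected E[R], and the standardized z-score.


Step 1: Compute median = 21; label A = above, B = below.
Labels in order: BAAABABBBBABAA  (n_A = 7, n_B = 7)
Step 2: Count runs R = 8.
Step 3: Under H0 (random ordering), E[R] = 2*n_A*n_B/(n_A+n_B) + 1 = 2*7*7/14 + 1 = 8.0000.
        Var[R] = 2*n_A*n_B*(2*n_A*n_B - n_A - n_B) / ((n_A+n_B)^2 * (n_A+n_B-1)) = 8232/2548 = 3.2308.
        SD[R] = 1.7974.
Step 4: R = E[R], so z = 0 with no continuity correction.
Step 5: Two-sided p-value via normal approximation = 2*(1 - Phi(|z|)) = 1.000000.
Step 6: alpha = 0.1. fail to reject H0.

R = 8, z = 0.0000, p = 1.000000, fail to reject H0.


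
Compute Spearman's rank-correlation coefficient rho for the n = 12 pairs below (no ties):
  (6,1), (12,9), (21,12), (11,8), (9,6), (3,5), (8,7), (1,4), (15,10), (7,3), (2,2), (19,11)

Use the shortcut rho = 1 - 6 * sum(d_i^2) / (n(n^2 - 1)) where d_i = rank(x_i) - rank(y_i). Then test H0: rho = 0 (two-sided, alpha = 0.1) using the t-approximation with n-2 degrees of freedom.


Step 1: Rank x and y separately (midranks; no ties here).
rank(x): 6->4, 12->9, 21->12, 11->8, 9->7, 3->3, 8->6, 1->1, 15->10, 7->5, 2->2, 19->11
rank(y): 1->1, 9->9, 12->12, 8->8, 6->6, 5->5, 7->7, 4->4, 10->10, 3->3, 2->2, 11->11
Step 2: d_i = R_x(i) - R_y(i); compute d_i^2.
  (4-1)^2=9, (9-9)^2=0, (12-12)^2=0, (8-8)^2=0, (7-6)^2=1, (3-5)^2=4, (6-7)^2=1, (1-4)^2=9, (10-10)^2=0, (5-3)^2=4, (2-2)^2=0, (11-11)^2=0
sum(d^2) = 28.
Step 3: rho = 1 - 6*28 / (12*(12^2 - 1)) = 1 - 168/1716 = 0.902098.
Step 4: Under H0, t = rho * sqrt((n-2)/(1-rho^2)) = 6.6106 ~ t(10).
Step 5: Two-sided p-value from the t-distribution with 10 df = 0.000060.
Step 6: alpha = 0.1. reject H0.

rho = 0.9021, p = 0.000060, reject H0 at alpha = 0.1.


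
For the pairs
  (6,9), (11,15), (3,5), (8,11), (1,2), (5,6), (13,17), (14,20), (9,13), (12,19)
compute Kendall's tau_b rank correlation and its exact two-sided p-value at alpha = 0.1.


Step 1: Enumerate the 45 unordered pairs (i,j) with i<j and classify each by sign(x_j-x_i) * sign(y_j-y_i).
  (1,2):dx=+5,dy=+6->C; (1,3):dx=-3,dy=-4->C; (1,4):dx=+2,dy=+2->C; (1,5):dx=-5,dy=-7->C
  (1,6):dx=-1,dy=-3->C; (1,7):dx=+7,dy=+8->C; (1,8):dx=+8,dy=+11->C; (1,9):dx=+3,dy=+4->C
  (1,10):dx=+6,dy=+10->C; (2,3):dx=-8,dy=-10->C; (2,4):dx=-3,dy=-4->C; (2,5):dx=-10,dy=-13->C
  (2,6):dx=-6,dy=-9->C; (2,7):dx=+2,dy=+2->C; (2,8):dx=+3,dy=+5->C; (2,9):dx=-2,dy=-2->C
  (2,10):dx=+1,dy=+4->C; (3,4):dx=+5,dy=+6->C; (3,5):dx=-2,dy=-3->C; (3,6):dx=+2,dy=+1->C
  (3,7):dx=+10,dy=+12->C; (3,8):dx=+11,dy=+15->C; (3,9):dx=+6,dy=+8->C; (3,10):dx=+9,dy=+14->C
  (4,5):dx=-7,dy=-9->C; (4,6):dx=-3,dy=-5->C; (4,7):dx=+5,dy=+6->C; (4,8):dx=+6,dy=+9->C
  (4,9):dx=+1,dy=+2->C; (4,10):dx=+4,dy=+8->C; (5,6):dx=+4,dy=+4->C; (5,7):dx=+12,dy=+15->C
  (5,8):dx=+13,dy=+18->C; (5,9):dx=+8,dy=+11->C; (5,10):dx=+11,dy=+17->C; (6,7):dx=+8,dy=+11->C
  (6,8):dx=+9,dy=+14->C; (6,9):dx=+4,dy=+7->C; (6,10):dx=+7,dy=+13->C; (7,8):dx=+1,dy=+3->C
  (7,9):dx=-4,dy=-4->C; (7,10):dx=-1,dy=+2->D; (8,9):dx=-5,dy=-7->C; (8,10):dx=-2,dy=-1->C
  (9,10):dx=+3,dy=+6->C
Step 2: C = 44, D = 1, total pairs = 45.
Step 3: tau = (C - D)/(n(n-1)/2) = (44 - 1)/45 = 0.955556.
Step 4: Exact two-sided p-value (enumerate n! = 3628800 permutations of y under H0): p = 0.000006.
Step 5: alpha = 0.1. reject H0.

tau_b = 0.9556 (C=44, D=1), p = 0.000006, reject H0.


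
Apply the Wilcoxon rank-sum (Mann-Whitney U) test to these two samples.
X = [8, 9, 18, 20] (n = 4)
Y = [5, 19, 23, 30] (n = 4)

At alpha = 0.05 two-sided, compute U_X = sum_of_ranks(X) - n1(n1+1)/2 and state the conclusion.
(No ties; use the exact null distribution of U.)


Step 1: Combine and sort all 8 observations; assign midranks.
sorted (value, group): (5,Y), (8,X), (9,X), (18,X), (19,Y), (20,X), (23,Y), (30,Y)
ranks: 5->1, 8->2, 9->3, 18->4, 19->5, 20->6, 23->7, 30->8
Step 2: Rank sum for X: R1 = 2 + 3 + 4 + 6 = 15.
Step 3: U_X = R1 - n1(n1+1)/2 = 15 - 4*5/2 = 15 - 10 = 5.
       U_Y = n1*n2 - U_X = 16 - 5 = 11.
Step 4: No ties, so the exact null distribution of U (based on enumerating the C(8,4) = 70 equally likely rank assignments) gives the two-sided p-value.
Step 5: p-value = 0.485714; compare to alpha = 0.05. fail to reject H0.

U_X = 5, p = 0.485714, fail to reject H0 at alpha = 0.05.


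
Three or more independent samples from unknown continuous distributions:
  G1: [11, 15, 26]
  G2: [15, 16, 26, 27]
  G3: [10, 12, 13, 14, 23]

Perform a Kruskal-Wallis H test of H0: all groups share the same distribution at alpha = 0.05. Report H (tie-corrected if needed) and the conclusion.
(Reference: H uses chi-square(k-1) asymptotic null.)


Step 1: Combine all N = 12 observations and assign midranks.
sorted (value, group, rank): (10,G3,1), (11,G1,2), (12,G3,3), (13,G3,4), (14,G3,5), (15,G1,6.5), (15,G2,6.5), (16,G2,8), (23,G3,9), (26,G1,10.5), (26,G2,10.5), (27,G2,12)
Step 2: Sum ranks within each group.
R_1 = 19 (n_1 = 3)
R_2 = 37 (n_2 = 4)
R_3 = 22 (n_3 = 5)
Step 3: H = 12/(N(N+1)) * sum(R_i^2/n_i) - 3(N+1)
     = 12/(12*13) * (19^2/3 + 37^2/4 + 22^2/5) - 3*13
     = 0.076923 * 559.383 - 39
     = 4.029487.
Step 4: Ties present; correction factor C = 1 - 12/(12^3 - 12) = 0.993007. Corrected H = 4.029487 / 0.993007 = 4.057864.
Step 5: Under H0, H ~ chi^2(2); p-value = 0.131476.
Step 6: alpha = 0.05. fail to reject H0.

H = 4.0579, df = 2, p = 0.131476, fail to reject H0.


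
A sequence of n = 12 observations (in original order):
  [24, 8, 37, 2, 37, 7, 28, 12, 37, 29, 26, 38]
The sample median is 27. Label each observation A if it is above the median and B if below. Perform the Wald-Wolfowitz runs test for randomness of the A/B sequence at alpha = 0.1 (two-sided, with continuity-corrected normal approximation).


Step 1: Compute median = 27; label A = above, B = below.
Labels in order: BBABABABAABA  (n_A = 6, n_B = 6)
Step 2: Count runs R = 10.
Step 3: Under H0 (random ordering), E[R] = 2*n_A*n_B/(n_A+n_B) + 1 = 2*6*6/12 + 1 = 7.0000.
        Var[R] = 2*n_A*n_B*(2*n_A*n_B - n_A - n_B) / ((n_A+n_B)^2 * (n_A+n_B-1)) = 4320/1584 = 2.7273.
        SD[R] = 1.6514.
Step 4: Continuity-corrected z = (R - 0.5 - E[R]) / SD[R] = (10 - 0.5 - 7.0000) / 1.6514 = 1.5138.
Step 5: Two-sided p-value via normal approximation = 2*(1 - Phi(|z|)) = 0.130070.
Step 6: alpha = 0.1. fail to reject H0.

R = 10, z = 1.5138, p = 0.130070, fail to reject H0.


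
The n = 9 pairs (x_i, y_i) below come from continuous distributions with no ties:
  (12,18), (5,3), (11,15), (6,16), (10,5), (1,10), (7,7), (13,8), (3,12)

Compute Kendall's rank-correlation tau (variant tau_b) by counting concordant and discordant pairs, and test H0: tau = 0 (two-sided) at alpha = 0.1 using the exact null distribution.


Step 1: Enumerate the 36 unordered pairs (i,j) with i<j and classify each by sign(x_j-x_i) * sign(y_j-y_i).
  (1,2):dx=-7,dy=-15->C; (1,3):dx=-1,dy=-3->C; (1,4):dx=-6,dy=-2->C; (1,5):dx=-2,dy=-13->C
  (1,6):dx=-11,dy=-8->C; (1,7):dx=-5,dy=-11->C; (1,8):dx=+1,dy=-10->D; (1,9):dx=-9,dy=-6->C
  (2,3):dx=+6,dy=+12->C; (2,4):dx=+1,dy=+13->C; (2,5):dx=+5,dy=+2->C; (2,6):dx=-4,dy=+7->D
  (2,7):dx=+2,dy=+4->C; (2,8):dx=+8,dy=+5->C; (2,9):dx=-2,dy=+9->D; (3,4):dx=-5,dy=+1->D
  (3,5):dx=-1,dy=-10->C; (3,6):dx=-10,dy=-5->C; (3,7):dx=-4,dy=-8->C; (3,8):dx=+2,dy=-7->D
  (3,9):dx=-8,dy=-3->C; (4,5):dx=+4,dy=-11->D; (4,6):dx=-5,dy=-6->C; (4,7):dx=+1,dy=-9->D
  (4,8):dx=+7,dy=-8->D; (4,9):dx=-3,dy=-4->C; (5,6):dx=-9,dy=+5->D; (5,7):dx=-3,dy=+2->D
  (5,8):dx=+3,dy=+3->C; (5,9):dx=-7,dy=+7->D; (6,7):dx=+6,dy=-3->D; (6,8):dx=+12,dy=-2->D
  (6,9):dx=+2,dy=+2->C; (7,8):dx=+6,dy=+1->C; (7,9):dx=-4,dy=+5->D; (8,9):dx=-10,dy=+4->D
Step 2: C = 21, D = 15, total pairs = 36.
Step 3: tau = (C - D)/(n(n-1)/2) = (21 - 15)/36 = 0.166667.
Step 4: Exact two-sided p-value (enumerate n! = 362880 permutations of y under H0): p = 0.612202.
Step 5: alpha = 0.1. fail to reject H0.

tau_b = 0.1667 (C=21, D=15), p = 0.612202, fail to reject H0.


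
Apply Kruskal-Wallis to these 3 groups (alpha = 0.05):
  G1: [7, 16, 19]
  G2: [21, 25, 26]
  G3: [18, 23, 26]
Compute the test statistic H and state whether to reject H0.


Step 1: Combine all N = 9 observations and assign midranks.
sorted (value, group, rank): (7,G1,1), (16,G1,2), (18,G3,3), (19,G1,4), (21,G2,5), (23,G3,6), (25,G2,7), (26,G2,8.5), (26,G3,8.5)
Step 2: Sum ranks within each group.
R_1 = 7 (n_1 = 3)
R_2 = 20.5 (n_2 = 3)
R_3 = 17.5 (n_3 = 3)
Step 3: H = 12/(N(N+1)) * sum(R_i^2/n_i) - 3(N+1)
     = 12/(9*10) * (7^2/3 + 20.5^2/3 + 17.5^2/3) - 3*10
     = 0.133333 * 258.5 - 30
     = 4.466667.
Step 4: Ties present; correction factor C = 1 - 6/(9^3 - 9) = 0.991667. Corrected H = 4.466667 / 0.991667 = 4.504202.
Step 5: Under H0, H ~ chi^2(2); p-value = 0.105178.
Step 6: alpha = 0.05. fail to reject H0.

H = 4.5042, df = 2, p = 0.105178, fail to reject H0.


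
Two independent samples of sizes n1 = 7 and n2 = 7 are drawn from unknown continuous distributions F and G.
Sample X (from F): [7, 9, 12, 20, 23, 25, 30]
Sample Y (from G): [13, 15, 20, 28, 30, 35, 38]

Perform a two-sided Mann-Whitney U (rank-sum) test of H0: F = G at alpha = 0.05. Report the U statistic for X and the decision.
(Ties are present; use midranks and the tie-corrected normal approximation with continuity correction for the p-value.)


Step 1: Combine and sort all 14 observations; assign midranks.
sorted (value, group): (7,X), (9,X), (12,X), (13,Y), (15,Y), (20,X), (20,Y), (23,X), (25,X), (28,Y), (30,X), (30,Y), (35,Y), (38,Y)
ranks: 7->1, 9->2, 12->3, 13->4, 15->5, 20->6.5, 20->6.5, 23->8, 25->9, 28->10, 30->11.5, 30->11.5, 35->13, 38->14
Step 2: Rank sum for X: R1 = 1 + 2 + 3 + 6.5 + 8 + 9 + 11.5 = 41.
Step 3: U_X = R1 - n1(n1+1)/2 = 41 - 7*8/2 = 41 - 28 = 13.
       U_Y = n1*n2 - U_X = 49 - 13 = 36.
Step 4: Ties are present, so use the tie-corrected normal approximation (with continuity correction) for the p-value.
Step 5: p-value = 0.158945; compare to alpha = 0.05. fail to reject H0.

U_X = 13, p = 0.158945, fail to reject H0 at alpha = 0.05.


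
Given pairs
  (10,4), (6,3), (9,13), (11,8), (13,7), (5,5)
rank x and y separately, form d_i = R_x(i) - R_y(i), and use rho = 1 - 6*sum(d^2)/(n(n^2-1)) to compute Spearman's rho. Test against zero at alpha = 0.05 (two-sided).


Step 1: Rank x and y separately (midranks; no ties here).
rank(x): 10->4, 6->2, 9->3, 11->5, 13->6, 5->1
rank(y): 4->2, 3->1, 13->6, 8->5, 7->4, 5->3
Step 2: d_i = R_x(i) - R_y(i); compute d_i^2.
  (4-2)^2=4, (2-1)^2=1, (3-6)^2=9, (5-5)^2=0, (6-4)^2=4, (1-3)^2=4
sum(d^2) = 22.
Step 3: rho = 1 - 6*22 / (6*(6^2 - 1)) = 1 - 132/210 = 0.371429.
Step 4: Under H0, t = rho * sqrt((n-2)/(1-rho^2)) = 0.8001 ~ t(4).
Step 5: Two-sided p-value from the t-distribution with 4 df = 0.468478.
Step 6: alpha = 0.05. fail to reject H0.

rho = 0.3714, p = 0.468478, fail to reject H0 at alpha = 0.05.


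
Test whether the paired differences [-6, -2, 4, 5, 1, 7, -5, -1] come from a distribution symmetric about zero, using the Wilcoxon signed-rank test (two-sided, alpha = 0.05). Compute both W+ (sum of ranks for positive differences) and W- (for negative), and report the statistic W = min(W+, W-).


Step 1: Drop any zero differences (none here) and take |d_i|.
|d| = [6, 2, 4, 5, 1, 7, 5, 1]
Step 2: Midrank |d_i| (ties get averaged ranks).
ranks: |6|->7, |2|->3, |4|->4, |5|->5.5, |1|->1.5, |7|->8, |5|->5.5, |1|->1.5
Step 3: Attach original signs; sum ranks with positive sign and with negative sign.
W+ = 4 + 5.5 + 1.5 + 8 = 19
W- = 7 + 3 + 5.5 + 1.5 = 17
(Check: W+ + W- = 36 should equal n(n+1)/2 = 36.)
Step 4: Test statistic W = min(W+, W-) = 17.
Step 5: Ties in |d|, so use the tie-corrected normal approximation.
        E[W] = n(n+1)/4 = 8*9/4 = 18.
        Tie groups: |d|=1 (t=2), |d|=5 (t=2); sum(t^3 - t) = 12.
        Var[W] = n(n+1)(2n+1)/24 - sum(t^3-t)/48 = 1224/24 - 12/48 = 50.75.
        z = (W - E[W]) / sqrt(Var[W]) = (17 - 18) / 7.1239 = -0.1404.
        Two-sided p = 2*Phi(z) = 0.888366.
Step 6: alpha = 0.05. fail to reject H0.

W+ = 19, W- = 17, W = min = 17, p = 0.888366, fail to reject H0.


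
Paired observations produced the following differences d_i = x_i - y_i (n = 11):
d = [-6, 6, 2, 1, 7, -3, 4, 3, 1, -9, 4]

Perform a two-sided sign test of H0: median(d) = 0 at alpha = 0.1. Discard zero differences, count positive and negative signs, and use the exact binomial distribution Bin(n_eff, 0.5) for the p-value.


Step 1: Discard zero differences. Original n = 11; n_eff = number of nonzero differences = 11.
Nonzero differences (with sign): -6, +6, +2, +1, +7, -3, +4, +3, +1, -9, +4
Step 2: Count signs: positive = 8, negative = 3.
Step 3: Under H0: P(positive) = 0.5, so the number of positives S ~ Bin(11, 0.5).
Step 4: Two-sided exact p-value = sum of Bin(11,0.5) probabilities at or below the observed probability = 0.226562.
Step 5: alpha = 0.1. fail to reject H0.

n_eff = 11, pos = 8, neg = 3, p = 0.226562, fail to reject H0.


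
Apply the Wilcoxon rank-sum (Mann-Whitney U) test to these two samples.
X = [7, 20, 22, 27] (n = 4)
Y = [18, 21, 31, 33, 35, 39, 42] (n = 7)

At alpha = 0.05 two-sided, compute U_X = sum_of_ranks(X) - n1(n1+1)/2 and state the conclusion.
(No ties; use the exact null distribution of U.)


Step 1: Combine and sort all 11 observations; assign midranks.
sorted (value, group): (7,X), (18,Y), (20,X), (21,Y), (22,X), (27,X), (31,Y), (33,Y), (35,Y), (39,Y), (42,Y)
ranks: 7->1, 18->2, 20->3, 21->4, 22->5, 27->6, 31->7, 33->8, 35->9, 39->10, 42->11
Step 2: Rank sum for X: R1 = 1 + 3 + 5 + 6 = 15.
Step 3: U_X = R1 - n1(n1+1)/2 = 15 - 4*5/2 = 15 - 10 = 5.
       U_Y = n1*n2 - U_X = 28 - 5 = 23.
Step 4: No ties, so the exact null distribution of U (based on enumerating the C(11,4) = 330 equally likely rank assignments) gives the two-sided p-value.
Step 5: p-value = 0.109091; compare to alpha = 0.05. fail to reject H0.

U_X = 5, p = 0.109091, fail to reject H0 at alpha = 0.05.


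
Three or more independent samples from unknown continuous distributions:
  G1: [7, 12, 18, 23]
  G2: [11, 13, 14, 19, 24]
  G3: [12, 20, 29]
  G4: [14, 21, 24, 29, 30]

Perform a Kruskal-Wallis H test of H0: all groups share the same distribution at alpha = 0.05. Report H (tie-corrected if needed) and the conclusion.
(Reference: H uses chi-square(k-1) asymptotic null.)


Step 1: Combine all N = 17 observations and assign midranks.
sorted (value, group, rank): (7,G1,1), (11,G2,2), (12,G1,3.5), (12,G3,3.5), (13,G2,5), (14,G2,6.5), (14,G4,6.5), (18,G1,8), (19,G2,9), (20,G3,10), (21,G4,11), (23,G1,12), (24,G2,13.5), (24,G4,13.5), (29,G3,15.5), (29,G4,15.5), (30,G4,17)
Step 2: Sum ranks within each group.
R_1 = 24.5 (n_1 = 4)
R_2 = 36 (n_2 = 5)
R_3 = 29 (n_3 = 3)
R_4 = 63.5 (n_4 = 5)
Step 3: H = 12/(N(N+1)) * sum(R_i^2/n_i) - 3(N+1)
     = 12/(17*18) * (24.5^2/4 + 36^2/5 + 29^2/3 + 63.5^2/5) - 3*18
     = 0.039216 * 1496.05 - 54
     = 4.668464.
Step 4: Ties present; correction factor C = 1 - 24/(17^3 - 17) = 0.995098. Corrected H = 4.668464 / 0.995098 = 4.691461.
Step 5: Under H0, H ~ chi^2(3); p-value = 0.195835.
Step 6: alpha = 0.05. fail to reject H0.

H = 4.6915, df = 3, p = 0.195835, fail to reject H0.
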